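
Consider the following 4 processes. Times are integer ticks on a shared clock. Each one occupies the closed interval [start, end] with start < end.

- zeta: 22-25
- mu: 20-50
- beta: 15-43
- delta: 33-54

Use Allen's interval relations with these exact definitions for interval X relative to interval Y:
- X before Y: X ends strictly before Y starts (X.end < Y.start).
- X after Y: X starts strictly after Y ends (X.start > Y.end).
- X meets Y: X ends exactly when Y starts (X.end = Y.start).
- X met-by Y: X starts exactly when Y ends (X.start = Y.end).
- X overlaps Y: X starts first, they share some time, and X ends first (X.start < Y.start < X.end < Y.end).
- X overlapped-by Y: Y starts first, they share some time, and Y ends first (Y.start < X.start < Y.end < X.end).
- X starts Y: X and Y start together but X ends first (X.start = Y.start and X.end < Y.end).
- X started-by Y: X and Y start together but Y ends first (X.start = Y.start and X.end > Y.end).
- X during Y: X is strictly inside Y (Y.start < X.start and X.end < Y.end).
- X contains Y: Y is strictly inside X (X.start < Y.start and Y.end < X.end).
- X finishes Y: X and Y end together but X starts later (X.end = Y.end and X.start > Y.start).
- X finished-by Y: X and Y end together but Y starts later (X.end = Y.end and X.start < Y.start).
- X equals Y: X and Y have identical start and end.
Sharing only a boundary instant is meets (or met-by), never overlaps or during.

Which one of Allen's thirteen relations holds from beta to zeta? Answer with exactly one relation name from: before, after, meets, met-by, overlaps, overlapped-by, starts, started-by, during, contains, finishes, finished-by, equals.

contains

beta = [15, 43]; zeta = [22, 25].
Compare endpoints: beta.start < zeta.start, beta.start < zeta.end, beta.end > zeta.start, beta.end > zeta.end.
That pattern is 'contains'.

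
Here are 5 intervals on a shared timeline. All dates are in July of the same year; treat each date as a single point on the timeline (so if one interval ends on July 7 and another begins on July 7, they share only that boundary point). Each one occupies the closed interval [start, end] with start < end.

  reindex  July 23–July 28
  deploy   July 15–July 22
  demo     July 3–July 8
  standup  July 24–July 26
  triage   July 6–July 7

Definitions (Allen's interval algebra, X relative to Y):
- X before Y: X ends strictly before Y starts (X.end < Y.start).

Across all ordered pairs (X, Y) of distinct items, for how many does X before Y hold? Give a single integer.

8

Checking all 20 ordered pairs for relation 'before'; matching pairs in alphabetical order:
(demo, deploy): demo before deploy ✓
(demo, reindex): demo before reindex ✓
(demo, standup): demo before standup ✓
(deploy, reindex): deploy before reindex ✓
(deploy, standup): deploy before standup ✓
(triage, deploy): triage before deploy ✓
(triage, reindex): triage before reindex ✓
(triage, standup): triage before standup ✓
Count: 8.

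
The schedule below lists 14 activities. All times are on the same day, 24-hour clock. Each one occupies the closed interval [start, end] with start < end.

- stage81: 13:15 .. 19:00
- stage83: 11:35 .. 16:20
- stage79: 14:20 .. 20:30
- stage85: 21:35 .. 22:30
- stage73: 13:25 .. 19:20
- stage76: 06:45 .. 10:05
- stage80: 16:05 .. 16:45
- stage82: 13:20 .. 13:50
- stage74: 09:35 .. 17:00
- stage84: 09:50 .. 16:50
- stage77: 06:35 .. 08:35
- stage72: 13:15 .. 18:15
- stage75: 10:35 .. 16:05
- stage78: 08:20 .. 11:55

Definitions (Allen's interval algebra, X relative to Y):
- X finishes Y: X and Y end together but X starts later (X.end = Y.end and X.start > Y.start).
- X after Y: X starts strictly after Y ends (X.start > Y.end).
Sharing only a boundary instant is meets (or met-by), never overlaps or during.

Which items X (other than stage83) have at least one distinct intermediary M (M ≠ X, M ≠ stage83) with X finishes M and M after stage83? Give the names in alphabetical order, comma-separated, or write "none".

Target stage83 = [11:35, 16:20].
Intermediaries M with M after stage83: stage85.
Via stage85 — items with X finishes stage85: none.
Union: none.

none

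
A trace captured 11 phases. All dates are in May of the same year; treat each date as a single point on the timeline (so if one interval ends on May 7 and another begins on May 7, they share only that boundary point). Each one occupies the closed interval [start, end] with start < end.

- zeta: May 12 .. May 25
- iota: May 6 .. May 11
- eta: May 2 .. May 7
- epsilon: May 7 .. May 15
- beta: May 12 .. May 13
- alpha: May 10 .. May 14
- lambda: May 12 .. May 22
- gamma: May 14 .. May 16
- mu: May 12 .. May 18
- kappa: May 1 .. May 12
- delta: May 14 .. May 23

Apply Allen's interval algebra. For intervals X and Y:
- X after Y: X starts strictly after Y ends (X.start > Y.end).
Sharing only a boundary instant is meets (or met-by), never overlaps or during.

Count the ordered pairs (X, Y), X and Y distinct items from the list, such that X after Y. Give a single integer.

17

Checking all 110 ordered pairs for relation 'after'; matching pairs in alphabetical order:
(alpha, eta): alpha after eta ✓
(beta, eta): beta after eta ✓
(beta, iota): beta after iota ✓
(delta, beta): delta after beta ✓
(delta, eta): delta after eta ✓
(delta, iota): delta after iota ✓
(delta, kappa): delta after kappa ✓
(gamma, beta): gamma after beta ✓
(gamma, eta): gamma after eta ✓
(gamma, iota): gamma after iota ✓
(gamma, kappa): gamma after kappa ✓
(lambda, eta): lambda after eta ✓
(lambda, iota): lambda after iota ✓
(mu, eta): mu after eta ✓
(mu, iota): mu after iota ✓
(zeta, eta): zeta after eta ✓
(zeta, iota): zeta after iota ✓
Count: 17.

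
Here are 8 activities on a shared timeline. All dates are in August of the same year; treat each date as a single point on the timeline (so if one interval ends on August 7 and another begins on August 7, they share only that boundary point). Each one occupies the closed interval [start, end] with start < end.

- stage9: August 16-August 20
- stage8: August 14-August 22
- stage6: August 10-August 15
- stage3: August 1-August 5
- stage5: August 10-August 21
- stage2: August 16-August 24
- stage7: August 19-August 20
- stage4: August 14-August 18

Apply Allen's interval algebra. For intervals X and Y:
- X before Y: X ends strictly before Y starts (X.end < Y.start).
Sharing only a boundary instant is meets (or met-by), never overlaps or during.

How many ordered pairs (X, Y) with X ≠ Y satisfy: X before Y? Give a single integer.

11

Checking all 56 ordered pairs for relation 'before'; matching pairs in alphabetical order:
(stage3, stage2): stage3 before stage2 ✓
(stage3, stage4): stage3 before stage4 ✓
(stage3, stage5): stage3 before stage5 ✓
(stage3, stage6): stage3 before stage6 ✓
(stage3, stage7): stage3 before stage7 ✓
(stage3, stage8): stage3 before stage8 ✓
(stage3, stage9): stage3 before stage9 ✓
(stage4, stage7): stage4 before stage7 ✓
(stage6, stage2): stage6 before stage2 ✓
(stage6, stage7): stage6 before stage7 ✓
(stage6, stage9): stage6 before stage9 ✓
Count: 11.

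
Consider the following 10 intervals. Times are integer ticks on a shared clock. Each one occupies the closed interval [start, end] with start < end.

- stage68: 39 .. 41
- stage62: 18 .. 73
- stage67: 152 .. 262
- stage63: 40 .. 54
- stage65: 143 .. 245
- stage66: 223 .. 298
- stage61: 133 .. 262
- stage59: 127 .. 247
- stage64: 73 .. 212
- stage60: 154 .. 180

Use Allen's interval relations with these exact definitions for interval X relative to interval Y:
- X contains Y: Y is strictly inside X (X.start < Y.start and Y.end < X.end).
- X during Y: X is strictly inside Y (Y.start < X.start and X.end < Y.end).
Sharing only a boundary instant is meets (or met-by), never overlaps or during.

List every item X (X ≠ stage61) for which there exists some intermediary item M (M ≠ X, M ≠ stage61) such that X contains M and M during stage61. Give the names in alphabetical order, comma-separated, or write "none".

stage59, stage64, stage65, stage67

Target stage61 = [133, 262].
Intermediaries M with M during stage61: stage60, stage65.
Via stage60 — items with X contains stage60: stage59, stage64, stage65, stage67.
Via stage65 — items with X contains stage65: stage59.
Union: stage59, stage64, stage65, stage67.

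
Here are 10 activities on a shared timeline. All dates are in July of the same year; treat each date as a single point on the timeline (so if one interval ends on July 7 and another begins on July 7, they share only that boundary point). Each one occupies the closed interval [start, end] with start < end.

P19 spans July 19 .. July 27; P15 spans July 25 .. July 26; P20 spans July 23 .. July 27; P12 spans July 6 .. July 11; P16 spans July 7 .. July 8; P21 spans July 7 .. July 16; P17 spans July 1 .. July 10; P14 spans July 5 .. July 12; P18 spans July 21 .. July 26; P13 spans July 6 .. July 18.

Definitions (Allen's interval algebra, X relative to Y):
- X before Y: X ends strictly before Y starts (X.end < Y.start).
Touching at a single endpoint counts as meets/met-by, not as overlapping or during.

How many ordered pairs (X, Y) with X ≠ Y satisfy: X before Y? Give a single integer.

Checking all 90 ordered pairs for relation 'before'; matching pairs in alphabetical order:
(P12, P15): P12 before P15 ✓
(P12, P18): P12 before P18 ✓
(P12, P19): P12 before P19 ✓
(P12, P20): P12 before P20 ✓
(P13, P15): P13 before P15 ✓
(P13, P18): P13 before P18 ✓
(P13, P19): P13 before P19 ✓
(P13, P20): P13 before P20 ✓
(P14, P15): P14 before P15 ✓
(P14, P18): P14 before P18 ✓
(P14, P19): P14 before P19 ✓
(P14, P20): P14 before P20 ✓
(P16, P15): P16 before P15 ✓
(P16, P18): P16 before P18 ✓
(P16, P19): P16 before P19 ✓
(P16, P20): P16 before P20 ✓
(P17, P15): P17 before P15 ✓
(P17, P18): P17 before P18 ✓
(P17, P19): P17 before P19 ✓
(P17, P20): P17 before P20 ✓
(P21, P15): P21 before P15 ✓
(P21, P18): P21 before P18 ✓
(P21, P19): P21 before P19 ✓
(P21, P20): P21 before P20 ✓
Count: 24.

24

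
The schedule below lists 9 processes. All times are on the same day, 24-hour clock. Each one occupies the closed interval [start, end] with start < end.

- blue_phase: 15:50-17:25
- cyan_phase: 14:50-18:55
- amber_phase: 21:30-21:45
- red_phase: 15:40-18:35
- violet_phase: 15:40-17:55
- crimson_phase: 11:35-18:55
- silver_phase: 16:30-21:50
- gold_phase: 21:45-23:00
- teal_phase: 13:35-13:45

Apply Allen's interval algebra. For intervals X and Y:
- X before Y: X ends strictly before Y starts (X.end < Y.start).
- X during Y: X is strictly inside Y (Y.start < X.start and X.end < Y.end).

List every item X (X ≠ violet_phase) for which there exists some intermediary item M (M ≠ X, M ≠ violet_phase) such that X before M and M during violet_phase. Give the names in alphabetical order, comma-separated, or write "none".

teal_phase

Target violet_phase = [15:40, 17:55].
Intermediaries M with M during violet_phase: blue_phase.
Via blue_phase — items with X before blue_phase: teal_phase.
Union: teal_phase.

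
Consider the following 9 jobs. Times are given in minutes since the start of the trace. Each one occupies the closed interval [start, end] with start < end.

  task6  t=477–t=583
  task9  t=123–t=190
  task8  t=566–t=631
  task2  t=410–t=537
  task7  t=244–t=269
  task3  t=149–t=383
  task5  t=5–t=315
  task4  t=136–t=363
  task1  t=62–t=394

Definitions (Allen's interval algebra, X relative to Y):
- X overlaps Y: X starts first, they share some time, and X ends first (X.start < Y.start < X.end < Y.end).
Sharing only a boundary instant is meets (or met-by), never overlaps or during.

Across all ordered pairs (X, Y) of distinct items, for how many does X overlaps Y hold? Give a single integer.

8

Checking all 72 ordered pairs for relation 'overlaps'; matching pairs in alphabetical order:
(task2, task6): task2 overlaps task6 ✓
(task4, task3): task4 overlaps task3 ✓
(task5, task1): task5 overlaps task1 ✓
(task5, task3): task5 overlaps task3 ✓
(task5, task4): task5 overlaps task4 ✓
(task6, task8): task6 overlaps task8 ✓
(task9, task3): task9 overlaps task3 ✓
(task9, task4): task9 overlaps task4 ✓
Count: 8.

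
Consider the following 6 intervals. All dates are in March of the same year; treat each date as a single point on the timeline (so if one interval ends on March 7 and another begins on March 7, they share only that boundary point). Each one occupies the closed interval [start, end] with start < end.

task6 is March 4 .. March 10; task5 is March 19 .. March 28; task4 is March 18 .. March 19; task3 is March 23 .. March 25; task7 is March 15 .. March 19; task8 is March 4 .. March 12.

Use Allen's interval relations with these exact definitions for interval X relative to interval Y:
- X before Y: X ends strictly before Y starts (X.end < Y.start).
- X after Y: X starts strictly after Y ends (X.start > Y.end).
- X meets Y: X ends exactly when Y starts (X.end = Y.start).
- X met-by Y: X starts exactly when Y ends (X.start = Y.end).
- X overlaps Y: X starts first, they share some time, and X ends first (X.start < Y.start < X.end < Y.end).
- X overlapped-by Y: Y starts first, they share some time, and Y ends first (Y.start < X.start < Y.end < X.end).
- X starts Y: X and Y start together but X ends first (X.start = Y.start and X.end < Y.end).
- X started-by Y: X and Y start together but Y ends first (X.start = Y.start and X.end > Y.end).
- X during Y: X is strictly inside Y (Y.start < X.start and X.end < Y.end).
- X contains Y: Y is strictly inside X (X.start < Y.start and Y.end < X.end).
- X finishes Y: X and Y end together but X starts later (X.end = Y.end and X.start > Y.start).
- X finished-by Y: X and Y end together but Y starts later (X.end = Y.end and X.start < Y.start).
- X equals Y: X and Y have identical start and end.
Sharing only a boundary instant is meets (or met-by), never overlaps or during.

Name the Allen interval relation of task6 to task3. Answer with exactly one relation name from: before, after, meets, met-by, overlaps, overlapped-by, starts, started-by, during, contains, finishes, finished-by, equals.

task6 = [March 4, March 10]; task3 = [March 23, March 25].
Compare endpoints: task6.start < task3.start, task6.start < task3.end, task6.end < task3.start, task6.end < task3.end.
That pattern is 'before'.

before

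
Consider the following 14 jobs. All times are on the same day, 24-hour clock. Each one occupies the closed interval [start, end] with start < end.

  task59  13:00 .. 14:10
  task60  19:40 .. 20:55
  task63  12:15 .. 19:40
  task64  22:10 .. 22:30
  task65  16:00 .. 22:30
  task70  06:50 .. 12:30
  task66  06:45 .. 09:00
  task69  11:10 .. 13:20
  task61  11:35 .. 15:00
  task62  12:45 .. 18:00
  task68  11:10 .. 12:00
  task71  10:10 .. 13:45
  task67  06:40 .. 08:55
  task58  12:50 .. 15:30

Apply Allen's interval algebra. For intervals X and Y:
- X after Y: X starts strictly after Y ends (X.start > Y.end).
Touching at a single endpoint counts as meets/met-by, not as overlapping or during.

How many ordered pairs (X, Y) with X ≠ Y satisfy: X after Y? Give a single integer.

Checking all 182 ordered pairs for relation 'after'; matching pairs in alphabetical order:
(task58, task66): task58 after task66 ✓
(task58, task67): task58 after task67 ✓
(task58, task68): task58 after task68 ✓
(task58, task70): task58 after task70 ✓
(task59, task66): task59 after task66 ✓
(task59, task67): task59 after task67 ✓
(task59, task68): task59 after task68 ✓
(task59, task70): task59 after task70 ✓
(task60, task58): task60 after task58 ✓
(task60, task59): task60 after task59 ✓
(task60, task61): task60 after task61 ✓
(task60, task62): task60 after task62 ✓
(task60, task66): task60 after task66 ✓
(task60, task67): task60 after task67 ✓
(task60, task68): task60 after task68 ✓
(task60, task69): task60 after task69 ✓
(task60, task70): task60 after task70 ✓
(task60, task71): task60 after task71 ✓
(task61, task66): task61 after task66 ✓
(task61, task67): task61 after task67 ✓
(task62, task66): task62 after task66 ✓
(task62, task67): task62 after task67 ✓
(task62, task68): task62 after task68 ✓
(task62, task70): task62 after task70 ✓
... plus 30 further pairs not listed.
Count: 54.

54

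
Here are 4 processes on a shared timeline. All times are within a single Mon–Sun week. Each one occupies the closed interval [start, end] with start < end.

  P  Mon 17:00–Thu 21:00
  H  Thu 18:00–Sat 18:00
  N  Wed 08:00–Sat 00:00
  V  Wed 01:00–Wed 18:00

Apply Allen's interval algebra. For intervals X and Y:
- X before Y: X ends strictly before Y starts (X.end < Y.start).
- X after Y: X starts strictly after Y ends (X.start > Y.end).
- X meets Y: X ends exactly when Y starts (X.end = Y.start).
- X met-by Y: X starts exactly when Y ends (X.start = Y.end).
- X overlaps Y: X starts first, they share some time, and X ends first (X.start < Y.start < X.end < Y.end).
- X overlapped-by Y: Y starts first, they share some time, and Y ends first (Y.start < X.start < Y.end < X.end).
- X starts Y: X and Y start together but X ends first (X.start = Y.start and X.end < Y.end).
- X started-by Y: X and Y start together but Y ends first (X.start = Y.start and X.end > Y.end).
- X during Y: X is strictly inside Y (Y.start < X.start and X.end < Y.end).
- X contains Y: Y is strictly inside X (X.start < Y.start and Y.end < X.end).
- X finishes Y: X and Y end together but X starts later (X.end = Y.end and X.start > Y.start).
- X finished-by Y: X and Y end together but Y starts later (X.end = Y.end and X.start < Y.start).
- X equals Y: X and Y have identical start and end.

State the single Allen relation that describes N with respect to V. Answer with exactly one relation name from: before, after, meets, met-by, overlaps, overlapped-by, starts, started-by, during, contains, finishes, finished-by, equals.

N = [Wed 08:00, Sat 00:00]; V = [Wed 01:00, Wed 18:00].
Compare endpoints: N.start > V.start, N.start < V.end, N.end > V.start, N.end > V.end.
That pattern is 'overlapped-by'.

overlapped-by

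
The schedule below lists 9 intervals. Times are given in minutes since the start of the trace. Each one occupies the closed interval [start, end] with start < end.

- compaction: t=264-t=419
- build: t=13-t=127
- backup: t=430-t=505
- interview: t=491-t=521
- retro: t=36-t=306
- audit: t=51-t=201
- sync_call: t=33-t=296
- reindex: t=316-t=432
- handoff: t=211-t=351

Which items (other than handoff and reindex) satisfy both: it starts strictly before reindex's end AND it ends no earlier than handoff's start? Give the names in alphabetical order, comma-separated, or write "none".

backup, compaction, retro, sync_call

Conditions: its start is strictly before reindex's end (X.start < t=432) AND its end is no earlier than handoff's start (X.end >= t=211).
audit: start t=51 < t=432? ✓; end t=201 >= t=211? ✗ → no.
backup: start t=430 < t=432? ✓; end t=505 >= t=211? ✓ → yes.
build: start t=13 < t=432? ✓; end t=127 >= t=211? ✗ → no.
compaction: start t=264 < t=432? ✓; end t=419 >= t=211? ✓ → yes.
interview: start t=491 < t=432? ✗; end t=521 >= t=211? ✓ → no.
retro: start t=36 < t=432? ✓; end t=306 >= t=211? ✓ → yes.
sync_call: start t=33 < t=432? ✓; end t=296 >= t=211? ✓ → yes.
Result: backup, compaction, retro, sync_call.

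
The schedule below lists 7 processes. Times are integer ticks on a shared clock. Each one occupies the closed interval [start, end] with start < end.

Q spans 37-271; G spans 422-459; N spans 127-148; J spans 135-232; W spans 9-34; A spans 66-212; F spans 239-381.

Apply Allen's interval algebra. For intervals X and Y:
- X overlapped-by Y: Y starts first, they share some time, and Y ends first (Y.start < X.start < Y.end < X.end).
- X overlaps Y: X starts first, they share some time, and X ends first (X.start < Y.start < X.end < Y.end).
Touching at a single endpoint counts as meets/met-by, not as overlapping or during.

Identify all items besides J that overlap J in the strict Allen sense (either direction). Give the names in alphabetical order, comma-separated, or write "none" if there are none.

A, N

Target J = [135, 232].
A [66, 212] → overlaps → yes.
F [239, 381] → after → no.
G [422, 459] → after → no.
N [127, 148] → overlaps → yes.
Q [37, 271] → contains → no.
W [9, 34] → before → no.
Result: A, N.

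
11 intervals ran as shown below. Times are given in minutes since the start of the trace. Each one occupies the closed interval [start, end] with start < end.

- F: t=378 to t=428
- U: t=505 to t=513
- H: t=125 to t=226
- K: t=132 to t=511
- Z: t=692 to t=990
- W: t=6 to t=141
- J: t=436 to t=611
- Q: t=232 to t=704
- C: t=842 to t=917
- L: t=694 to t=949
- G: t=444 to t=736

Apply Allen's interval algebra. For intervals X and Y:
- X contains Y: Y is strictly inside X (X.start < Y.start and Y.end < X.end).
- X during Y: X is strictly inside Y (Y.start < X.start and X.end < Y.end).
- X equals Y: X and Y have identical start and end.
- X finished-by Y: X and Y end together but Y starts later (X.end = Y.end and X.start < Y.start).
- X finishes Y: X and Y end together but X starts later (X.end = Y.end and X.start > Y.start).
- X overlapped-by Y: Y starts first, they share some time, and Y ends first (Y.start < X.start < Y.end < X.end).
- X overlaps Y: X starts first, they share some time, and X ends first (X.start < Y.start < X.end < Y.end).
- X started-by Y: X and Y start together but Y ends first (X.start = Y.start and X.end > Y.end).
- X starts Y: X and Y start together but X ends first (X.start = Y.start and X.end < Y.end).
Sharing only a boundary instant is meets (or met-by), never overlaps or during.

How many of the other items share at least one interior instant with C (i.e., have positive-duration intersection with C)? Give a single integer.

Target C = [t=842, t=917].
F [t=378, t=428] → before → no.
G [t=444, t=736] → before → no.
H [t=125, t=226] → before → no.
J [t=436, t=611] → before → no.
K [t=132, t=511] → before → no.
L [t=694, t=949] → contains → counts.
Q [t=232, t=704] → before → no.
U [t=505, t=513] → before → no.
W [t=6, t=141] → before → no.
Z [t=692, t=990] → contains → counts.
Total: 2.

2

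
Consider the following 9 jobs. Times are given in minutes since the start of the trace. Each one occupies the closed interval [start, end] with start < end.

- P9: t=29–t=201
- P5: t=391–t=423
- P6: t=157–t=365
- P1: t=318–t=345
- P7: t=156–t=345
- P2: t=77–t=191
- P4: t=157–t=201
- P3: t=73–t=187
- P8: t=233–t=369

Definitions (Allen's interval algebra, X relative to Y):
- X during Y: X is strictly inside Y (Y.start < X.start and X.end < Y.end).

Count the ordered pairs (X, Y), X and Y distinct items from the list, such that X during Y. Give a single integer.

Checking all 72 ordered pairs for relation 'during'; matching pairs in alphabetical order:
(P1, P6): P1 during P6 ✓
(P1, P8): P1 during P8 ✓
(P2, P9): P2 during P9 ✓
(P3, P9): P3 during P9 ✓
(P4, P7): P4 during P7 ✓
Count: 5.

5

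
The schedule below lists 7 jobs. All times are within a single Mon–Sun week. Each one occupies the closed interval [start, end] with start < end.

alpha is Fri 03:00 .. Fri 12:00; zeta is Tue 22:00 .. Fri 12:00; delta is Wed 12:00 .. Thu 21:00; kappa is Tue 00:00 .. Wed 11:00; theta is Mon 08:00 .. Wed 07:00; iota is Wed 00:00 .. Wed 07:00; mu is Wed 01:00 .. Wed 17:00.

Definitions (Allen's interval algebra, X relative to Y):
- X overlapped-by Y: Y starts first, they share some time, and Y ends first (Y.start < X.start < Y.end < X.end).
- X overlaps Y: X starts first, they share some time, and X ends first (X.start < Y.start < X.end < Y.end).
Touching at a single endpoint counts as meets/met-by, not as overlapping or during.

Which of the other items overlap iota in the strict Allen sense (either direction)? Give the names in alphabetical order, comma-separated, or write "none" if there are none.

Target iota = [Wed 00:00, Wed 07:00].
alpha [Fri 03:00, Fri 12:00] → after → no.
delta [Wed 12:00, Thu 21:00] → after → no.
kappa [Tue 00:00, Wed 11:00] → contains → no.
mu [Wed 01:00, Wed 17:00] → overlapped-by → yes.
theta [Mon 08:00, Wed 07:00] → finished-by → no.
zeta [Tue 22:00, Fri 12:00] → contains → no.
Result: mu.

mu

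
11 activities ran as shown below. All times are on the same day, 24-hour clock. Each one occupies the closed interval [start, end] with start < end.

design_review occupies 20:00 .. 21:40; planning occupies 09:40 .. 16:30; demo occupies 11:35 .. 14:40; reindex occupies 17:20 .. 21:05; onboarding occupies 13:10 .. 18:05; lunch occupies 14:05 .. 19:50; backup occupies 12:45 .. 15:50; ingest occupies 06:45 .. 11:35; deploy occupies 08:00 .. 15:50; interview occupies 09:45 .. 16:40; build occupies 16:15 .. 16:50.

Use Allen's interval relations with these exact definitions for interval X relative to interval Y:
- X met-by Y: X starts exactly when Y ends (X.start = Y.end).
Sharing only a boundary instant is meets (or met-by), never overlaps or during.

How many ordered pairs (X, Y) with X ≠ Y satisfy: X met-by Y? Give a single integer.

1

Checking all 110 ordered pairs for relation 'met-by'; matching pairs in alphabetical order:
(demo, ingest): demo met-by ingest ✓
Count: 1.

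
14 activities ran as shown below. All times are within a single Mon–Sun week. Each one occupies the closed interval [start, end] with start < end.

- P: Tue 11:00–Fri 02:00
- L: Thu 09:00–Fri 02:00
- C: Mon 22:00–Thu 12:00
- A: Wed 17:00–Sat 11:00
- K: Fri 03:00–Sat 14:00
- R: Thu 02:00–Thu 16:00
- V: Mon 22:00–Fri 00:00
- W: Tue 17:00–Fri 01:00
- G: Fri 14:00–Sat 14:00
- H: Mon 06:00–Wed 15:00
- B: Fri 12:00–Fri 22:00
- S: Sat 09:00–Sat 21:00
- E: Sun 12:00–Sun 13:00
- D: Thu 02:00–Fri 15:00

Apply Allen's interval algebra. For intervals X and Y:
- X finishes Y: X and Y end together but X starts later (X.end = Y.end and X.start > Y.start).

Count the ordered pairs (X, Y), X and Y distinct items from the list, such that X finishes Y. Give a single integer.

2

Checking all 182 ordered pairs for relation 'finishes'; matching pairs in alphabetical order:
(G, K): G finishes K ✓
(L, P): L finishes P ✓
Count: 2.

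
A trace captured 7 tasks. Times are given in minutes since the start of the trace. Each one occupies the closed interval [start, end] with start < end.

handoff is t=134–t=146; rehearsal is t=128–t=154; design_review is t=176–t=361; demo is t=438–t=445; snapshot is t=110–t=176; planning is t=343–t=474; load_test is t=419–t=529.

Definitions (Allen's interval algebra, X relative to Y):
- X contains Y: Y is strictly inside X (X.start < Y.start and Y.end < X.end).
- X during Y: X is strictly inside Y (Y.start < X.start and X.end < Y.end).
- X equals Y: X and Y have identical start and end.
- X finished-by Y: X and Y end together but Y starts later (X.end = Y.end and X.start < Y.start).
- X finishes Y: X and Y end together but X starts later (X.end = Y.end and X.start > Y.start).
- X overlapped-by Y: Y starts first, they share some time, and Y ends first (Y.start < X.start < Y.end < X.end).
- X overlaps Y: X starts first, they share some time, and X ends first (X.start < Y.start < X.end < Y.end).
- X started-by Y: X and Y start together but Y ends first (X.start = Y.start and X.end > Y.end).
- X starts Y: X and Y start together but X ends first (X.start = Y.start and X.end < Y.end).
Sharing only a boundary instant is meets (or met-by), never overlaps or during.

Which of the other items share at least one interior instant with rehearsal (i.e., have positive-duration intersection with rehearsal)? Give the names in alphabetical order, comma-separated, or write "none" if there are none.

Target rehearsal = [t=128, t=154].
demo [t=438, t=445] → after → no.
design_review [t=176, t=361] → after → no.
handoff [t=134, t=146] → during → yes.
load_test [t=419, t=529] → after → no.
planning [t=343, t=474] → after → no.
snapshot [t=110, t=176] → contains → yes.
Result: handoff, snapshot.

handoff, snapshot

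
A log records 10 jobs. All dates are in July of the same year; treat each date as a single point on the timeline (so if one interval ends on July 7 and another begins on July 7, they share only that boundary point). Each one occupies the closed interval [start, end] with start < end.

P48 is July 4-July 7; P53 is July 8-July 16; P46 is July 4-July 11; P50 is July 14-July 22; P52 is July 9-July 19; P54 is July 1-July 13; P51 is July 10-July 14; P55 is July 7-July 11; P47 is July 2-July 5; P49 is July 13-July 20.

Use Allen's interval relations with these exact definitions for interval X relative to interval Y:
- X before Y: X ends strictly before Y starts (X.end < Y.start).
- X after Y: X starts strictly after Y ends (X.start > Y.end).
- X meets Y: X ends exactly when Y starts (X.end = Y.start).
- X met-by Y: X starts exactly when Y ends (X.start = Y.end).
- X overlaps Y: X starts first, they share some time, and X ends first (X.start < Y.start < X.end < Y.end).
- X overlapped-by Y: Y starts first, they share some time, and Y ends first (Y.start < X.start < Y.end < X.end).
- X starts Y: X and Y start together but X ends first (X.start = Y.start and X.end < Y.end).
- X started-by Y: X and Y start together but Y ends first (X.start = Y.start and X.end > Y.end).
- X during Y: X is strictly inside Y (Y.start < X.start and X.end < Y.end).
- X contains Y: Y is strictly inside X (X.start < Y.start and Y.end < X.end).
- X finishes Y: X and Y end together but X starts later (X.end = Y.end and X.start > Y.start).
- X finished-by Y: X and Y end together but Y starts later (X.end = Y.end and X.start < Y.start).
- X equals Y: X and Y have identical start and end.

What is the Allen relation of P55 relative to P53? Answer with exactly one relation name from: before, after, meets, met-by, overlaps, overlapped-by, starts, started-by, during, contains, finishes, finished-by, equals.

P55 = [July 7, July 11]; P53 = [July 8, July 16].
Compare endpoints: P55.start < P53.start, P55.start < P53.end, P55.end > P53.start, P55.end < P53.end.
That pattern is 'overlaps'.

overlaps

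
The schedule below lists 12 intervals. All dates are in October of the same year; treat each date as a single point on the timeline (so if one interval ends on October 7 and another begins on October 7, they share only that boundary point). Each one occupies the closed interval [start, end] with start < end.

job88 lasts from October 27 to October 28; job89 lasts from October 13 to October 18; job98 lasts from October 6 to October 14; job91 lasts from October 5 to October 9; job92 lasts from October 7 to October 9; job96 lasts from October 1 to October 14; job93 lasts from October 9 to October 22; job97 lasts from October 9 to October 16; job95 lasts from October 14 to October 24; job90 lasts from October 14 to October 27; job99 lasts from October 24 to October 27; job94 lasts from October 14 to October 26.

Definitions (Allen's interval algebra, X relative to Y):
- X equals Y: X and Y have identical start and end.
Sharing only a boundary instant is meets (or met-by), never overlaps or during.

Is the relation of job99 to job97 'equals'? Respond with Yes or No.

No

job99 = [October 24, October 27], job97 = [October 9, October 16].
Actual relation of job99 to job97: after.
Asked whether 'equals' holds → No.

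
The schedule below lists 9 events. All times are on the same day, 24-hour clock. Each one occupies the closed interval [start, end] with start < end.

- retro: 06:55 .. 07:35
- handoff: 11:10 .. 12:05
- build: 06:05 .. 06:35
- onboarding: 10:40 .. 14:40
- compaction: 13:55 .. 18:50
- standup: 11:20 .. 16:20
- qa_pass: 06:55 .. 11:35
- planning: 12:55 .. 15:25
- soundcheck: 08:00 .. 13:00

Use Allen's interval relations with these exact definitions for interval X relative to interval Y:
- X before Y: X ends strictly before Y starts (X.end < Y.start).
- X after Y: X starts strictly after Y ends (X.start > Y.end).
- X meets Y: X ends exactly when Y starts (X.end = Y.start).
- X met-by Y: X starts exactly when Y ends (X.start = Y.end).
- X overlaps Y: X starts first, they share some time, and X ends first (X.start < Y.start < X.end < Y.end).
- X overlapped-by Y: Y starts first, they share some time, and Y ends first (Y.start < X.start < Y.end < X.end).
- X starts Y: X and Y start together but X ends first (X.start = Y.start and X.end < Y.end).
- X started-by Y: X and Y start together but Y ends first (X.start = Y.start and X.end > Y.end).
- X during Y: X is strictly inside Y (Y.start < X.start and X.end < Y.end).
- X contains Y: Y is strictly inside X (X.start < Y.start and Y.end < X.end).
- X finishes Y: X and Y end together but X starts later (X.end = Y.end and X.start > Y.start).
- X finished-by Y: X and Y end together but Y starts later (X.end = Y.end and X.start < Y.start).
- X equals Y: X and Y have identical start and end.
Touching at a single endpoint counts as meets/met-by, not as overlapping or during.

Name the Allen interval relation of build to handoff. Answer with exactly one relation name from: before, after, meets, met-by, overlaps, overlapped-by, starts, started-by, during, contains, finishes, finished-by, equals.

build = [06:05, 06:35]; handoff = [11:10, 12:05].
Compare endpoints: build.start < handoff.start, build.start < handoff.end, build.end < handoff.start, build.end < handoff.end.
That pattern is 'before'.

before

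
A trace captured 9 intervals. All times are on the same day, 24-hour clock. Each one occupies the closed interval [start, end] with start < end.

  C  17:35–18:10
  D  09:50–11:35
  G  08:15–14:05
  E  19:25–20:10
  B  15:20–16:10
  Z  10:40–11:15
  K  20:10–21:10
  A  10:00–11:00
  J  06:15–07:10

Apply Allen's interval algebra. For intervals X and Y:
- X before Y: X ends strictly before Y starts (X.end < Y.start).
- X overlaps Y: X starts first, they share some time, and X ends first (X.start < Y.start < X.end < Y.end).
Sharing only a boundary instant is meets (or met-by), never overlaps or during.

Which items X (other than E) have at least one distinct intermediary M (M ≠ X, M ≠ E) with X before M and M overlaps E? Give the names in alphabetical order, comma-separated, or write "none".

Target E = [19:25, 20:10].
Intermediaries M with M overlaps E: none.
Union: none.

none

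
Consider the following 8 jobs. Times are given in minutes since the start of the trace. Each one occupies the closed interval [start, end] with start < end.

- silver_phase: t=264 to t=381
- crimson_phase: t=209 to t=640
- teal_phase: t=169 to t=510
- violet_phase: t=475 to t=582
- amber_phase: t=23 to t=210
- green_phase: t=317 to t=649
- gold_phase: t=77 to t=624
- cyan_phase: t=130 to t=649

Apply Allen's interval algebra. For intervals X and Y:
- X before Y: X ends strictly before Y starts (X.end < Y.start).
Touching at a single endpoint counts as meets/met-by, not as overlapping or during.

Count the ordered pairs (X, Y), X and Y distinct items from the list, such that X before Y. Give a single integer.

Checking all 56 ordered pairs for relation 'before'; matching pairs in alphabetical order:
(amber_phase, green_phase): amber_phase before green_phase ✓
(amber_phase, silver_phase): amber_phase before silver_phase ✓
(amber_phase, violet_phase): amber_phase before violet_phase ✓
(silver_phase, violet_phase): silver_phase before violet_phase ✓
Count: 4.

4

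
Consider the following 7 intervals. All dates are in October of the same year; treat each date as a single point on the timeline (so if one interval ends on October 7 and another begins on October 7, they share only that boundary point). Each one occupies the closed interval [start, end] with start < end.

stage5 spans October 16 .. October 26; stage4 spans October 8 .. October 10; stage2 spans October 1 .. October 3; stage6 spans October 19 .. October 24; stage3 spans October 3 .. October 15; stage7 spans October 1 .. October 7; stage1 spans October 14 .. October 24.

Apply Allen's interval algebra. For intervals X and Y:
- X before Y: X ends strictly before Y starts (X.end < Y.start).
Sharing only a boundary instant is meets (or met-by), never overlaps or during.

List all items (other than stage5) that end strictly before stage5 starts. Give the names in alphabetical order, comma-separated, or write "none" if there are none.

stage2, stage3, stage4, stage7

Target stage5 = [October 16, October 26].
stage1 [October 14, October 24] → overlaps → no.
stage2 [October 1, October 3] → before → yes.
stage3 [October 3, October 15] → before → yes.
stage4 [October 8, October 10] → before → yes.
stage6 [October 19, October 24] → during → no.
stage7 [October 1, October 7] → before → yes.
Result: stage2, stage3, stage4, stage7.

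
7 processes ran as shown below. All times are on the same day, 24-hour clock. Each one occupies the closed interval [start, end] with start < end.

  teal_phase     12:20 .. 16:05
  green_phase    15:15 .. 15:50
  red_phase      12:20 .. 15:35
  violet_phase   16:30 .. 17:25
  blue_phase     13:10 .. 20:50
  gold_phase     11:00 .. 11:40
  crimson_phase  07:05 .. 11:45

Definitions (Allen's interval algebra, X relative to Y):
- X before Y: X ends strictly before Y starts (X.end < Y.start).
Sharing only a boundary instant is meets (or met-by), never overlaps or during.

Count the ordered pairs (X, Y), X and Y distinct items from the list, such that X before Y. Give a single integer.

Checking all 42 ordered pairs for relation 'before'; matching pairs in alphabetical order:
(crimson_phase, blue_phase): crimson_phase before blue_phase ✓
(crimson_phase, green_phase): crimson_phase before green_phase ✓
(crimson_phase, red_phase): crimson_phase before red_phase ✓
(crimson_phase, teal_phase): crimson_phase before teal_phase ✓
(crimson_phase, violet_phase): crimson_phase before violet_phase ✓
(gold_phase, blue_phase): gold_phase before blue_phase ✓
(gold_phase, green_phase): gold_phase before green_phase ✓
(gold_phase, red_phase): gold_phase before red_phase ✓
(gold_phase, teal_phase): gold_phase before teal_phase ✓
(gold_phase, violet_phase): gold_phase before violet_phase ✓
(green_phase, violet_phase): green_phase before violet_phase ✓
(red_phase, violet_phase): red_phase before violet_phase ✓
(teal_phase, violet_phase): teal_phase before violet_phase ✓
Count: 13.

13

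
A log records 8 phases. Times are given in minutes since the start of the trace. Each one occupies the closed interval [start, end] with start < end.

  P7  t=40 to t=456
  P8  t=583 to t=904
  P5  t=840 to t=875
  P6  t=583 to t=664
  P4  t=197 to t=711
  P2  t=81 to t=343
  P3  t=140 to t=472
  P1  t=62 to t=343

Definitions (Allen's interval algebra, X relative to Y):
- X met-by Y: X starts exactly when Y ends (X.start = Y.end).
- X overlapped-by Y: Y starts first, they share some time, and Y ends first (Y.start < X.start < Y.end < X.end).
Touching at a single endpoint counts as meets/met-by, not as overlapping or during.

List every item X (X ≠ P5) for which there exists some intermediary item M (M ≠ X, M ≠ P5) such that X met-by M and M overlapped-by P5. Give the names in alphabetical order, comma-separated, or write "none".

Target P5 = [t=840, t=875].
Intermediaries M with M overlapped-by P5: none.
Union: none.

none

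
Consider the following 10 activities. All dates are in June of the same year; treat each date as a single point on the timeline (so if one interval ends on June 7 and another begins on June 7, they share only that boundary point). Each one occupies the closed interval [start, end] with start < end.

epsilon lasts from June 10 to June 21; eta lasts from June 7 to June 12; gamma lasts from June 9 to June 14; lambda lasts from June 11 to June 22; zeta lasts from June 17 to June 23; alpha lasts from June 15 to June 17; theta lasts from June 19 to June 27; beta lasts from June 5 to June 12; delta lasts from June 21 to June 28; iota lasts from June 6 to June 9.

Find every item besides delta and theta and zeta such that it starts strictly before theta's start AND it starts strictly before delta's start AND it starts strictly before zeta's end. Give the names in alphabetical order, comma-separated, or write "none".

alpha, beta, epsilon, eta, gamma, iota, lambda

Conditions: its start is strictly before theta's start (X.start < June 19) AND its start is strictly before delta's start (X.start < June 21) AND its start is strictly before zeta's end (X.start < June 23).
alpha: start June 15 < June 19? ✓; start June 15 < June 21? ✓; start June 15 < June 23? ✓ → yes.
beta: start June 5 < June 19? ✓; start June 5 < June 21? ✓; start June 5 < June 23? ✓ → yes.
epsilon: start June 10 < June 19? ✓; start June 10 < June 21? ✓; start June 10 < June 23? ✓ → yes.
eta: start June 7 < June 19? ✓; start June 7 < June 21? ✓; start June 7 < June 23? ✓ → yes.
gamma: start June 9 < June 19? ✓; start June 9 < June 21? ✓; start June 9 < June 23? ✓ → yes.
iota: start June 6 < June 19? ✓; start June 6 < June 21? ✓; start June 6 < June 23? ✓ → yes.
lambda: start June 11 < June 19? ✓; start June 11 < June 21? ✓; start June 11 < June 23? ✓ → yes.
Result: alpha, beta, epsilon, eta, gamma, iota, lambda.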